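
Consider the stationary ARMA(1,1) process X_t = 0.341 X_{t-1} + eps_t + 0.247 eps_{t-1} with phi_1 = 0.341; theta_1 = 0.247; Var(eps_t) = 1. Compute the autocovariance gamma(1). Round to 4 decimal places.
\gamma(1) = 0.7214

Multiply the model equation by X_{t-k} and take expectations. With theta_0 = psi_0 = 1 and psi_j the MA(infinity) weights, this gives
  gamma(k) - sum_i phi_i gamma(k-i) = c_k,
  c_k = sigma^2 * sum_{j=k..q} theta_j psi_{j-k}   (c_k = 0 for k > q),
using gamma(-m) = gamma(m).
psi-weights needed (psi_j = theta_j + sum_i phi_i psi_{j-i}):
  psi_1 = theta_1 + phi_1 = 0.247 + (0.341) = 0.588
Right-hand sides:
  c_0 = sigma^2 (1 + theta_1 psi_1) = 1 * (1 + (0.247)(0.588)) = 1 * 1.145236 = 1.145236
  c_1 = sigma^2 theta_1 = 1 * (0.247) = 0.247
  c_2 = 0
Equations for k = 0 and k = 1 (AR order 1):
  gamma(0) = phi_1 gamma(1) + c_0
  gamma(1) = phi_1 gamma(0) + c_1
Substituting the second into the first: gamma(0) (1 - phi_1^2) = c_0 + phi_1 c_1, so
  gamma(0) = (c_0 + phi_1 c_1) / (1 - phi_1^2) = (1.145236 + (0.341)(0.247)) / (1 - (0.341)^2) = 1.229463 / 0.883719 = 1.391237.
  gamma(1) = phi_1 gamma(0) + c_1 = (0.341)(1.391237) + (0.247) = 0.721412.
Therefore gamma(1) = 0.7214 (to 4 decimal places).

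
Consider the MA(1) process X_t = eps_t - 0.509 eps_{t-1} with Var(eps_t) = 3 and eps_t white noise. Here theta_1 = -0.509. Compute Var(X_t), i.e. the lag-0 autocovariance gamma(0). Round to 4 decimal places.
\gamma(0) = 3.7772

For an MA(q) process X_t = eps_t + sum_i theta_i eps_{t-i} with
Var(eps_t) = sigma^2, the variance is
  gamma(0) = sigma^2 * (1 + sum_i theta_i^2).
  sum_i theta_i^2 = (-0.509)^2 = 0.259081.
  gamma(0) = 3 * (1 + 0.259081) = 3 * 1.259081 = 3.777243, which rounds to 3.7772.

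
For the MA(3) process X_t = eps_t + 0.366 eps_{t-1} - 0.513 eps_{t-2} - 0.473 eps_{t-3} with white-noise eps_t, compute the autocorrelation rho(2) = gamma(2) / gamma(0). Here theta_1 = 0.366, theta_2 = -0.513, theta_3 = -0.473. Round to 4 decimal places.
\rho(2) = -0.4233

For an MA(q) process with theta_0 = 1, the autocovariance is
  gamma(k) = sigma^2 * sum_{i=0..q-k} theta_i * theta_{i+k},
and rho(k) = gamma(k) / gamma(0). Sigma^2 cancels.
  numerator   = (1)*(-0.513) + (0.366)*(-0.473) = -0.686118.
  denominator = (1)^2 + (0.366)^2 + (-0.513)^2 + (-0.473)^2 = 1.620854.
  rho(2) = -0.686118 / 1.620854 = -0.4233.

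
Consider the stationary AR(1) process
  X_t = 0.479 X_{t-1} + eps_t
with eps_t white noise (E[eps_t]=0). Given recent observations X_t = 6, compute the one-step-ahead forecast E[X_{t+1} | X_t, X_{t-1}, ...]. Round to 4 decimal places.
E[X_{t+1} \mid \mathcal F_t] = 2.8740

For an AR(p) model X_t = c + sum_i phi_i X_{t-i} + eps_t, the
one-step-ahead conditional mean is
  E[X_{t+1} | X_t, ...] = c + sum_i phi_i X_{t+1-i}.
Substitute known values:
  E[X_{t+1} | ...] = (0.479) * (6)
                   = 2.8740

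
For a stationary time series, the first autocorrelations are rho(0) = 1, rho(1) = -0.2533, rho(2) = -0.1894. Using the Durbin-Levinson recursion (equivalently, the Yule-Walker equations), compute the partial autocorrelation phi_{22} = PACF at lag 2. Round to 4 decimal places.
\phi_{22} = -0.2709

The PACF at lag k is phi_{kk}, the last component of the solution
to the Yule-Walker system G_k phi = r_k where
  (G_k)_{ij} = rho(|i - j|), (r_k)_i = rho(i), i,j = 1..k.
Equivalently, Durbin-Levinson gives phi_{kk} iteratively:
  phi_{11} = rho(1)
  phi_{kk} = [rho(k) - sum_{j=1..k-1} phi_{k-1,j} rho(k-j)]
            / [1 - sum_{j=1..k-1} phi_{k-1,j} rho(j)],
  phi_{k,j} = phi_{k-1,j} - phi_{kk} phi_{k-1,k-j},  j = 1..k-1.
Step k = 1:
  phi_11 = rho(1) = -0.2533.
Step k = 2:
  phi_22 = [rho(2) - phi_11 rho(1)] / [1 - phi_11 rho(1)] = [-0.1894 - (-0.2533)(-0.2533)] / [1 - (-0.2533)(-0.2533)]
         = -0.25356089 / 0.93583911 = -0.2709.
Therefore phi_{22} = -0.2709.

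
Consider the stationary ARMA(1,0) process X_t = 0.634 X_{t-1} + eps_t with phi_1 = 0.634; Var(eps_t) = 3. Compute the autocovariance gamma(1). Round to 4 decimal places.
\gamma(1) = 3.1804

Multiply the model equation by X_{t-k} and take expectations. With theta_0 = psi_0 = 1 and psi_j the MA(infinity) weights, this gives
  gamma(k) - sum_i phi_i gamma(k-i) = c_k,
  c_k = sigma^2 * sum_{j=k..q} theta_j psi_{j-k}   (c_k = 0 for k > q),
using gamma(-m) = gamma(m).
Pure AR (q = 0): c_0 = sigma^2 = 3, c_k = 0 for k >= 1.
Equations for k = 0 and k = 1 (AR order 1):
  gamma(0) = phi_1 gamma(1) + c_0
  gamma(1) = phi_1 gamma(0) + c_1
Substituting the second into the first: gamma(0) (1 - phi_1^2) = c_0 + phi_1 c_1, so
  gamma(0) = c_0 / (1 - phi_1^2) = 3 / (1 - (0.634)^2) = 3 / 0.598044 = 5.016353.
  gamma(1) = phi_1 gamma(0) = (0.634)(5.016353) = 3.180368.
Therefore gamma(1) = 3.1804 (to 4 decimal places).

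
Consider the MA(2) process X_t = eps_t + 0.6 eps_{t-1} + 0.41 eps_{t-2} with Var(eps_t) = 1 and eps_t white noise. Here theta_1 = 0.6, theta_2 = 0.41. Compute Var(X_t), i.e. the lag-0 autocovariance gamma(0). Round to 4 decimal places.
\gamma(0) = 1.5281

For an MA(q) process X_t = eps_t + sum_i theta_i eps_{t-i} with
Var(eps_t) = sigma^2, the variance is
  gamma(0) = sigma^2 * (1 + sum_i theta_i^2).
  sum_i theta_i^2 = (0.6)^2 + (0.41)^2 = 0.36 + 0.1681 = 0.5281.
  gamma(0) = 1 * (1 + 0.5281) = 1 * 1.5281 = 1.5281.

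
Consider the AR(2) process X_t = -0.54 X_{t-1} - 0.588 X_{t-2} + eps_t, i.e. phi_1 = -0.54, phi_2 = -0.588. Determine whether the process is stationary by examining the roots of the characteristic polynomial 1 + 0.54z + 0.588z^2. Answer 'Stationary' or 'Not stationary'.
\text{Stationary}

The AR(p) characteristic polynomial is P(z) = 1 + 0.54z + 0.588z^2.
Stationarity requires all roots to lie outside the unit circle, i.e. |z| > 1 for every root.
Set 1 + (0.54) z + (0.588) z^2 = 0, i.e. a z^2 + b z + c = 0 with a = 0.588, b = 0.54, c = 1.
Discriminant D = b^2 - 4ac = (0.54)^2 - 4*(0.588)*1 = 0.2916 - (2.352) = -2.0604.
D < 0, so the roots are the complex-conjugate pair z = (-b +/- i sqrt(-D)) / (2a) = -0.4592 +/- 1.2206i.
For a conjugate pair |z|^2 = z * conj(z) = (product of roots) = c/a = 1/(0.588) = 1.70068, so |z| = sqrt(1.70068) = 1.3041 for both roots.
Moduli of all roots: 1.3041, 1.3041.
All moduli strictly greater than 1? Yes.
Verdict: Stationary.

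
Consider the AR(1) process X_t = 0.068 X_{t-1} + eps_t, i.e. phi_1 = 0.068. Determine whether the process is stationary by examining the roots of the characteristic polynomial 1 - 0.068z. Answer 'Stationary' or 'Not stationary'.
\text{Stationary}

The AR(p) characteristic polynomial is P(z) = 1 - 0.068z.
Stationarity requires all roots to lie outside the unit circle, i.e. |z| > 1 for every root.
This is linear in z: 1 + (-0.068) z = 0  =>  z = -1/(-0.068) = 14.705882,  |z| = 14.705882.
Moduli of all roots: 14.7059.
All moduli strictly greater than 1? Yes.
Verdict: Stationary.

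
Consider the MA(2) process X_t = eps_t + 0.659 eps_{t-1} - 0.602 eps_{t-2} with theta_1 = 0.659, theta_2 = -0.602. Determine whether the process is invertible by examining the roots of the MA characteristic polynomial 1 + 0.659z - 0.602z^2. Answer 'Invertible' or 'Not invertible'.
\text{Not invertible}

The MA(q) characteristic polynomial is P(z) = 1 + 0.659z - 0.602z^2.
Invertibility requires all roots to lie outside the unit circle, i.e. |z| > 1 for every root.
Set 1 + (0.659) z + (-0.602) z^2 = 0, i.e. a z^2 + b z + c = 0 with a = -0.602, b = 0.659, c = 1.
Discriminant D = b^2 - 4ac = (0.659)^2 - 4*(-0.602)*1 = 0.434281 - (-2.408) = 2.842281.
D >= 0, so the roots are real: z = (-b +/- sqrt(D)) / (2a) = (-0.659 +/- 1.685907) / (-1.204).
  z_1 = (-0.659 + 1.685907) / (-1.204) = -0.8529,   |z_1| = 0.8529.
  z_2 = (-0.659 - 1.685907) / (-1.204) = 1.9476,   |z_2| = 1.9476.
Moduli of all roots: 0.8529, 1.9476.
All moduli strictly greater than 1? No.
Verdict: Not invertible.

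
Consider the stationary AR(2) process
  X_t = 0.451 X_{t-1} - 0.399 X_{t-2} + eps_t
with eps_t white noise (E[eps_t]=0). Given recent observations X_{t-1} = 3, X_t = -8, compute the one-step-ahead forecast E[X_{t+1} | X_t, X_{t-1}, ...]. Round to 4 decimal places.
E[X_{t+1} \mid \mathcal F_t] = -4.8050

For an AR(p) model X_t = c + sum_i phi_i X_{t-i} + eps_t, the
one-step-ahead conditional mean is
  E[X_{t+1} | X_t, ...] = c + sum_i phi_i X_{t+1-i}.
Substitute known values:
  E[X_{t+1} | ...] = (0.451) * (-8) + (-0.399) * (3)
                   = -4.8050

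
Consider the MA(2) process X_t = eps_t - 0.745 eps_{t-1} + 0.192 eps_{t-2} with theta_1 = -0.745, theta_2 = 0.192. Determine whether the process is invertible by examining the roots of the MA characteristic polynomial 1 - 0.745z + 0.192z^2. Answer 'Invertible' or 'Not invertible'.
\text{Invertible}

The MA(q) characteristic polynomial is P(z) = 1 - 0.745z + 0.192z^2.
Invertibility requires all roots to lie outside the unit circle, i.e. |z| > 1 for every root.
Set 1 + (-0.745) z + (0.192) z^2 = 0, i.e. a z^2 + b z + c = 0 with a = 0.192, b = -0.745, c = 1.
Discriminant D = b^2 - 4ac = (-0.745)^2 - 4*(0.192)*1 = 0.555025 - (0.768) = -0.212975.
D < 0, so the roots are the complex-conjugate pair z = (-b +/- i sqrt(-D)) / (2a) = 1.9401 +/- 1.2018i.
For a conjugate pair |z|^2 = z * conj(z) = (product of roots) = c/a = 1/(0.192) = 5.208333, so |z| = sqrt(5.208333) = 2.2822 for both roots.
Moduli of all roots: 2.2822, 2.2822.
All moduli strictly greater than 1? Yes.
Verdict: Invertible.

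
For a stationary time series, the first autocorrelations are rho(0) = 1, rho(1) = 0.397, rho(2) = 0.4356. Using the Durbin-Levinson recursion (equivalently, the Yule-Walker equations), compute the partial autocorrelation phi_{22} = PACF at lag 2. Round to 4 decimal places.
\phi_{22} = 0.3300

The PACF at lag k is phi_{kk}, the last component of the solution
to the Yule-Walker system G_k phi = r_k where
  (G_k)_{ij} = rho(|i - j|), (r_k)_i = rho(i), i,j = 1..k.
Equivalently, Durbin-Levinson gives phi_{kk} iteratively:
  phi_{11} = rho(1)
  phi_{kk} = [rho(k) - sum_{j=1..k-1} phi_{k-1,j} rho(k-j)]
            / [1 - sum_{j=1..k-1} phi_{k-1,j} rho(j)],
  phi_{k,j} = phi_{k-1,j} - phi_{kk} phi_{k-1,k-j},  j = 1..k-1.
Step k = 1:
  phi_11 = rho(1) = 0.397.
Step k = 2:
  phi_22 = [rho(2) - phi_11 rho(1)] / [1 - phi_11 rho(1)] = [0.4356 - (0.397)(0.397)] / [1 - (0.397)(0.397)]
         = 0.277991 / 0.842391 = 0.33.
Therefore phi_{22} = 0.3300.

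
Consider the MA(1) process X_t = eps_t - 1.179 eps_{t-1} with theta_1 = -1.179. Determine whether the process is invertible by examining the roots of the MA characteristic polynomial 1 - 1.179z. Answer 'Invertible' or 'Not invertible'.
\text{Not invertible}

The MA(q) characteristic polynomial is P(z) = 1 - 1.179z.
Invertibility requires all roots to lie outside the unit circle, i.e. |z| > 1 for every root.
This is linear in z: 1 + (-1.179) z = 0  =>  z = -1/(-1.179) = 0.848176,  |z| = 0.848176.
Moduli of all roots: 0.8482.
All moduli strictly greater than 1? No.
Verdict: Not invertible.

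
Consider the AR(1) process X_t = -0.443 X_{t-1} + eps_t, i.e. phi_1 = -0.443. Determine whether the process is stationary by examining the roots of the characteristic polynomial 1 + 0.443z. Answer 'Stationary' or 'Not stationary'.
\text{Stationary}

The AR(p) characteristic polynomial is P(z) = 1 + 0.443z.
Stationarity requires all roots to lie outside the unit circle, i.e. |z| > 1 for every root.
This is linear in z: 1 + (0.443) z = 0  =>  z = -1/(0.443) = -2.257336,  |z| = 2.257336.
Moduli of all roots: 2.2573.
All moduli strictly greater than 1? Yes.
Verdict: Stationary.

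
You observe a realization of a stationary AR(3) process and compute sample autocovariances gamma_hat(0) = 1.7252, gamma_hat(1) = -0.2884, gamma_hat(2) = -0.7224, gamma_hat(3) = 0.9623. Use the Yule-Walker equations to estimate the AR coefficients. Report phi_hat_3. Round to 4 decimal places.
\hat\phi_{3} = 0.4940

The Yule-Walker equations for an AR(p) process read, in matrix form,
  Gamma_p phi = r_p,   with   (Gamma_p)_{ij} = gamma(|i - j|),
                       (r_p)_i = gamma(i),   i,j = 1..p.
Substitute the sample gammas (Toeplitz matrix and right-hand side of size 3):
  Gamma_p = [[1.7252, -0.2884, -0.7224], [-0.2884, 1.7252, -0.2884], [-0.7224, -0.2884, 1.7252]]
  r_p     = [-0.2884, -0.7224, 0.9623]
Written out (R1..R3):
  (R1) 1.7252 phi_1 - 0.2884 phi_2 - 0.7224 phi_3 = -0.2884
  (R2) -0.2884 phi_1 + 1.7252 phi_2 - 0.2884 phi_3 = -0.7224
  (R3) -0.7224 phi_1 - 0.2884 phi_2 + 1.7252 phi_3 = 0.9623
Gaussian elimination:
  R2 <- R2 - (-0.2884/1.7252) R1 = R2 - (-0.167169) R1:  1.676988 phi_2 - 0.409163 phi_3 = -0.770612
  R3 <- R3 - (-0.7224/1.7252) R1 = R3 - (-0.418734) R1:  -0.409163 phi_2 + 1.422707 phi_3 = 0.841537
  R3 <- R3 - (-0.409163/1.676988) R2 = R3 - (-0.243987) R2:  1.322876 phi_3 = 0.653518
Back-substitution:
  phi_hat_3 = 0.653518 / 1.322876 = 0.494013
  phi_hat_2 = (-0.770612 - (-0.409163)(0.494013)) / 1.676988 = -0.338988
  phi_hat_1 = (-0.2884 - (-0.2884)(-0.338988) - (-0.7224)(0.494013)) / 1.7252 = -0.016977
So phi_hat = [-0.0170, -0.3390, 0.4940].
Therefore phi_hat_3 = 0.4940.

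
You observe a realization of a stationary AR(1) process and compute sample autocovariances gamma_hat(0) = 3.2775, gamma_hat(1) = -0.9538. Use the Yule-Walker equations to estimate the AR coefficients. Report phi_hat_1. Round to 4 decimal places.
\hat\phi_{1} = -0.2910

The Yule-Walker equations for an AR(p) process read, in matrix form,
  Gamma_p phi = r_p,   with   (Gamma_p)_{ij} = gamma(|i - j|),
                       (r_p)_i = gamma(i),   i,j = 1..p.
Substitute the sample gammas (Toeplitz matrix and right-hand side of size 1):
  Gamma_p = [[3.2775]]
  r_p     = [-0.9538]
With p = 1 this is the single equation gamma(0) phi_1 = gamma(1):
  phi_hat_1 = gamma(1) / gamma(0) = -0.9538 / 3.2775 = -0.2910.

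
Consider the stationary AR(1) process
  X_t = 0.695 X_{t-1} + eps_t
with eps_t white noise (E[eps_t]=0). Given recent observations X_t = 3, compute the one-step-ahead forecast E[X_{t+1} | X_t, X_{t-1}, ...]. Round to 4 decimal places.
E[X_{t+1} \mid \mathcal F_t] = 2.0850

For an AR(p) model X_t = c + sum_i phi_i X_{t-i} + eps_t, the
one-step-ahead conditional mean is
  E[X_{t+1} | X_t, ...] = c + sum_i phi_i X_{t+1-i}.
Substitute known values:
  E[X_{t+1} | ...] = (0.695) * (3)
                   = 2.0850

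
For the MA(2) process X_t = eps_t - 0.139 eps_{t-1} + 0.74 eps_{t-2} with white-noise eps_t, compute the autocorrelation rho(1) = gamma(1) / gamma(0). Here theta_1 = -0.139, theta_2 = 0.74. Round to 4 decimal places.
\rho(1) = -0.1544

For an MA(q) process with theta_0 = 1, the autocovariance is
  gamma(k) = sigma^2 * sum_{i=0..q-k} theta_i * theta_{i+k},
and rho(k) = gamma(k) / gamma(0). Sigma^2 cancels.
  numerator   = (1)*(-0.139) + (-0.139)*(0.74) = -0.24186.
  denominator = (1)^2 + (-0.139)^2 + (0.74)^2 = 1.566921.
  rho(1) = -0.24186 / 1.566921 = -0.1544.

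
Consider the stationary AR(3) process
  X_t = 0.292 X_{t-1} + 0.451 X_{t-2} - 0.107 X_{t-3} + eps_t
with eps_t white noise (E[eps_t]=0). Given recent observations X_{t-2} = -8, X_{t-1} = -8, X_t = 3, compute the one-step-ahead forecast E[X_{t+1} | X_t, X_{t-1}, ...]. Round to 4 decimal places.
E[X_{t+1} \mid \mathcal F_t] = -1.8760

For an AR(p) model X_t = c + sum_i phi_i X_{t-i} + eps_t, the
one-step-ahead conditional mean is
  E[X_{t+1} | X_t, ...] = c + sum_i phi_i X_{t+1-i}.
Substitute known values:
  E[X_{t+1} | ...] = (0.292) * (3) + (0.451) * (-8) + (-0.107) * (-8)
                   = -1.8760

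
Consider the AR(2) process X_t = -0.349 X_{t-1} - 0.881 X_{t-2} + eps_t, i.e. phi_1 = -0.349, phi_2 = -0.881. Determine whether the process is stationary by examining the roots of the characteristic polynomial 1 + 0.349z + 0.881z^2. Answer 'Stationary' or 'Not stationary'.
\text{Stationary}

The AR(p) characteristic polynomial is P(z) = 1 + 0.349z + 0.881z^2.
Stationarity requires all roots to lie outside the unit circle, i.e. |z| > 1 for every root.
Set 1 + (0.349) z + (0.881) z^2 = 0, i.e. a z^2 + b z + c = 0 with a = 0.881, b = 0.349, c = 1.
Discriminant D = b^2 - 4ac = (0.349)^2 - 4*(0.881)*1 = 0.121801 - (3.524) = -3.402199.
D < 0, so the roots are the complex-conjugate pair z = (-b +/- i sqrt(-D)) / (2a) = -0.1981 +/- 1.0468i.
For a conjugate pair |z|^2 = z * conj(z) = (product of roots) = c/a = 1/(0.881) = 1.135074, so |z| = sqrt(1.135074) = 1.0654 for both roots.
Moduli of all roots: 1.0654, 1.0654.
All moduli strictly greater than 1? Yes.
Verdict: Stationary.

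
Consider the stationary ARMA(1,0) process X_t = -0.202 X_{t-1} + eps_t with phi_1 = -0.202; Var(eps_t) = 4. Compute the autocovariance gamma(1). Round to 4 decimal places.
\gamma(1) = -0.8424

Multiply the model equation by X_{t-k} and take expectations. With theta_0 = psi_0 = 1 and psi_j the MA(infinity) weights, this gives
  gamma(k) - sum_i phi_i gamma(k-i) = c_k,
  c_k = sigma^2 * sum_{j=k..q} theta_j psi_{j-k}   (c_k = 0 for k > q),
using gamma(-m) = gamma(m).
Pure AR (q = 0): c_0 = sigma^2 = 4, c_k = 0 for k >= 1.
Equations for k = 0 and k = 1 (AR order 1):
  gamma(0) = phi_1 gamma(1) + c_0
  gamma(1) = phi_1 gamma(0) + c_1
Substituting the second into the first: gamma(0) (1 - phi_1^2) = c_0 + phi_1 c_1, so
  gamma(0) = c_0 / (1 - phi_1^2) = 4 / (1 - (-0.202)^2) = 4 / 0.959196 = 4.170159.
  gamma(1) = phi_1 gamma(0) = (-0.202)(4.170159) = -0.842372.
Therefore gamma(1) = -0.8424 (to 4 decimal places).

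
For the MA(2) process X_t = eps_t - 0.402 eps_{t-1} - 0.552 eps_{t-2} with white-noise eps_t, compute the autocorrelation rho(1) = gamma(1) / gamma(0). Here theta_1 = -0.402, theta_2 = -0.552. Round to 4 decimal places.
\rho(1) = -0.1228

For an MA(q) process with theta_0 = 1, the autocovariance is
  gamma(k) = sigma^2 * sum_{i=0..q-k} theta_i * theta_{i+k},
and rho(k) = gamma(k) / gamma(0). Sigma^2 cancels.
  numerator   = (1)*(-0.402) + (-0.402)*(-0.552) = -0.180096.
  denominator = (1)^2 + (-0.402)^2 + (-0.552)^2 = 1.466308.
  rho(1) = -0.180096 / 1.466308 = -0.1228.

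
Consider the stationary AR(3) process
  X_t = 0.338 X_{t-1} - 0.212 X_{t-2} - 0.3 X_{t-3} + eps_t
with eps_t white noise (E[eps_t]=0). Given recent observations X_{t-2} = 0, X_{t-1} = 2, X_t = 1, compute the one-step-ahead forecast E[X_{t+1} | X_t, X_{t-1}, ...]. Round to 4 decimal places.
E[X_{t+1} \mid \mathcal F_t] = -0.0860

For an AR(p) model X_t = c + sum_i phi_i X_{t-i} + eps_t, the
one-step-ahead conditional mean is
  E[X_{t+1} | X_t, ...] = c + sum_i phi_i X_{t+1-i}.
Substitute known values:
  E[X_{t+1} | ...] = (0.338) * (1) + (-0.212) * (2) + (-0.3) * (0)
                   = -0.0860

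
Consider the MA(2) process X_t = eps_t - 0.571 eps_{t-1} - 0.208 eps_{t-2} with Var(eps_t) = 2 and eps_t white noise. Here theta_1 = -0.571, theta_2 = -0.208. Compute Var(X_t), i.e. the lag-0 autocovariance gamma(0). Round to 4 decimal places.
\gamma(0) = 2.7386

For an MA(q) process X_t = eps_t + sum_i theta_i eps_{t-i} with
Var(eps_t) = sigma^2, the variance is
  gamma(0) = sigma^2 * (1 + sum_i theta_i^2).
  sum_i theta_i^2 = (-0.571)^2 + (-0.208)^2 = 0.326041 + 0.043264 = 0.369305.
  gamma(0) = 2 * (1 + 0.369305) = 2 * 1.369305 = 2.73861, which rounds to 2.7386.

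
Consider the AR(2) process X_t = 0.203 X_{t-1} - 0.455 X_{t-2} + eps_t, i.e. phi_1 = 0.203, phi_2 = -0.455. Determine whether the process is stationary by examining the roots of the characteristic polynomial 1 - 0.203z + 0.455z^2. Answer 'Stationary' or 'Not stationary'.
\text{Stationary}

The AR(p) characteristic polynomial is P(z) = 1 - 0.203z + 0.455z^2.
Stationarity requires all roots to lie outside the unit circle, i.e. |z| > 1 for every root.
Set 1 + (-0.203) z + (0.455) z^2 = 0, i.e. a z^2 + b z + c = 0 with a = 0.455, b = -0.203, c = 1.
Discriminant D = b^2 - 4ac = (-0.203)^2 - 4*(0.455)*1 = 0.041209 - (1.82) = -1.778791.
D < 0, so the roots are the complex-conjugate pair z = (-b +/- i sqrt(-D)) / (2a) = 0.2231 +/- 1.4656i.
For a conjugate pair |z|^2 = z * conj(z) = (product of roots) = c/a = 1/(0.455) = 2.197802, so |z| = sqrt(2.197802) = 1.4825 for both roots.
Moduli of all roots: 1.4825, 1.4825.
All moduli strictly greater than 1? Yes.
Verdict: Stationary.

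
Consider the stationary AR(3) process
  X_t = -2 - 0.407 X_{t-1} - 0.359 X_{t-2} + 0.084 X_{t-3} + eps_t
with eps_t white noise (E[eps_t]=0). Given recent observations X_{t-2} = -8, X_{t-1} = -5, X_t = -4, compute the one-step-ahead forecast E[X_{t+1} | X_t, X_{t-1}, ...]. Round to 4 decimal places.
E[X_{t+1} \mid \mathcal F_t] = 0.7510

For an AR(p) model X_t = c + sum_i phi_i X_{t-i} + eps_t, the
one-step-ahead conditional mean is
  E[X_{t+1} | X_t, ...] = c + sum_i phi_i X_{t+1-i}.
Substitute known values:
  E[X_{t+1} | ...] = -2 + (-0.407) * (-4) + (-0.359) * (-5) + (0.084) * (-8)
                   = 0.7510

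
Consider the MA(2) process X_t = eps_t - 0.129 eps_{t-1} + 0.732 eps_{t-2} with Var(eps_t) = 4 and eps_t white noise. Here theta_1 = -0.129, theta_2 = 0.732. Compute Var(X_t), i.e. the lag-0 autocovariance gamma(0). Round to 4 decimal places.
\gamma(0) = 6.2099

For an MA(q) process X_t = eps_t + sum_i theta_i eps_{t-i} with
Var(eps_t) = sigma^2, the variance is
  gamma(0) = sigma^2 * (1 + sum_i theta_i^2).
  sum_i theta_i^2 = (-0.129)^2 + (0.732)^2 = 0.016641 + 0.535824 = 0.552465.
  gamma(0) = 4 * (1 + 0.552465) = 4 * 1.552465 = 6.20986, which rounds to 6.2099.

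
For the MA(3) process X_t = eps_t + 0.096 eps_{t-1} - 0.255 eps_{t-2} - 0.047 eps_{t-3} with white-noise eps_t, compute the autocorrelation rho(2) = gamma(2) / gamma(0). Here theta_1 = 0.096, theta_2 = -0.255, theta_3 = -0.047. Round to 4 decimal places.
\rho(2) = -0.2411

For an MA(q) process with theta_0 = 1, the autocovariance is
  gamma(k) = sigma^2 * sum_{i=0..q-k} theta_i * theta_{i+k},
and rho(k) = gamma(k) / gamma(0). Sigma^2 cancels.
  numerator   = (1)*(-0.255) + (0.096)*(-0.047) = -0.259512.
  denominator = (1)^2 + (0.096)^2 + (-0.255)^2 + (-0.047)^2 = 1.07645.
  rho(2) = -0.259512 / 1.07645 = -0.2411.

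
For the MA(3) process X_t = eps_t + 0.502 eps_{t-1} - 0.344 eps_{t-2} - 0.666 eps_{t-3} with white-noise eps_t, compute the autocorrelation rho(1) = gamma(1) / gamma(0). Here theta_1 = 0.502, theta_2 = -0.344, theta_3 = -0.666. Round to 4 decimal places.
\rho(1) = 0.3079

For an MA(q) process with theta_0 = 1, the autocovariance is
  gamma(k) = sigma^2 * sum_{i=0..q-k} theta_i * theta_{i+k},
and rho(k) = gamma(k) / gamma(0). Sigma^2 cancels.
  numerator   = (1)*(0.502) + (0.502)*(-0.344) + (-0.344)*(-0.666) = 0.558416.
  denominator = (1)^2 + (0.502)^2 + (-0.344)^2 + (-0.666)^2 = 1.813896.
  rho(1) = 0.558416 / 1.813896 = 0.3079.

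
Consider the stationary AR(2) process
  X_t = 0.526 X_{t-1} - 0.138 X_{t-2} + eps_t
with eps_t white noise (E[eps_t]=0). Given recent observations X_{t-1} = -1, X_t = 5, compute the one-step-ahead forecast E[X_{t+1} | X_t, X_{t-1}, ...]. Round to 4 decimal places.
E[X_{t+1} \mid \mathcal F_t] = 2.7680

For an AR(p) model X_t = c + sum_i phi_i X_{t-i} + eps_t, the
one-step-ahead conditional mean is
  E[X_{t+1} | X_t, ...] = c + sum_i phi_i X_{t+1-i}.
Substitute known values:
  E[X_{t+1} | ...] = (0.526) * (5) + (-0.138) * (-1)
                   = 2.7680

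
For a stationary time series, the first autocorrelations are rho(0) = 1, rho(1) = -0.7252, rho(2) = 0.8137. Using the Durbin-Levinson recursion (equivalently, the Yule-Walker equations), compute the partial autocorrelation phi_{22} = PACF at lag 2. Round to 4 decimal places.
\phi_{22} = 0.6070

The PACF at lag k is phi_{kk}, the last component of the solution
to the Yule-Walker system G_k phi = r_k where
  (G_k)_{ij} = rho(|i - j|), (r_k)_i = rho(i), i,j = 1..k.
Equivalently, Durbin-Levinson gives phi_{kk} iteratively:
  phi_{11} = rho(1)
  phi_{kk} = [rho(k) - sum_{j=1..k-1} phi_{k-1,j} rho(k-j)]
            / [1 - sum_{j=1..k-1} phi_{k-1,j} rho(j)],
  phi_{k,j} = phi_{k-1,j} - phi_{kk} phi_{k-1,k-j},  j = 1..k-1.
Step k = 1:
  phi_11 = rho(1) = -0.7252.
Step k = 2:
  phi_22 = [rho(2) - phi_11 rho(1)] / [1 - phi_11 rho(1)] = [0.8137 - (-0.7252)(-0.7252)] / [1 - (-0.7252)(-0.7252)]
         = 0.28778496 / 0.47408496 = 0.607.
Therefore phi_{22} = 0.6070.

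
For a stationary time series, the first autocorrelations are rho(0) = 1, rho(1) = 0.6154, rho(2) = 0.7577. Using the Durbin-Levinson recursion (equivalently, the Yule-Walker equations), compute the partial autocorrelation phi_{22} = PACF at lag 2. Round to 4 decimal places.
\phi_{22} = 0.6100

The PACF at lag k is phi_{kk}, the last component of the solution
to the Yule-Walker system G_k phi = r_k where
  (G_k)_{ij} = rho(|i - j|), (r_k)_i = rho(i), i,j = 1..k.
Equivalently, Durbin-Levinson gives phi_{kk} iteratively:
  phi_{11} = rho(1)
  phi_{kk} = [rho(k) - sum_{j=1..k-1} phi_{k-1,j} rho(k-j)]
            / [1 - sum_{j=1..k-1} phi_{k-1,j} rho(j)],
  phi_{k,j} = phi_{k-1,j} - phi_{kk} phi_{k-1,k-j},  j = 1..k-1.
Step k = 1:
  phi_11 = rho(1) = 0.6154.
Step k = 2:
  phi_22 = [rho(2) - phi_11 rho(1)] / [1 - phi_11 rho(1)] = [0.7577 - (0.6154)(0.6154)] / [1 - (0.6154)(0.6154)]
         = 0.37898284 / 0.62128284 = 0.61.
Therefore phi_{22} = 0.6100.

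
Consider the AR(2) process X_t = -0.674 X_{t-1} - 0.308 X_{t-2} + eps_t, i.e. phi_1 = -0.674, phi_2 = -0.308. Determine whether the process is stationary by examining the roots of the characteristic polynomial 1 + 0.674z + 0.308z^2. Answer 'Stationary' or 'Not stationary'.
\text{Stationary}

The AR(p) characteristic polynomial is P(z) = 1 + 0.674z + 0.308z^2.
Stationarity requires all roots to lie outside the unit circle, i.e. |z| > 1 for every root.
Set 1 + (0.674) z + (0.308) z^2 = 0, i.e. a z^2 + b z + c = 0 with a = 0.308, b = 0.674, c = 1.
Discriminant D = b^2 - 4ac = (0.674)^2 - 4*(0.308)*1 = 0.454276 - (1.232) = -0.777724.
D < 0, so the roots are the complex-conjugate pair z = (-b +/- i sqrt(-D)) / (2a) = -1.0942 +/- 1.4316i.
For a conjugate pair |z|^2 = z * conj(z) = (product of roots) = c/a = 1/(0.308) = 3.246753, so |z| = sqrt(3.246753) = 1.8019 for both roots.
Moduli of all roots: 1.8019, 1.8019.
All moduli strictly greater than 1? Yes.
Verdict: Stationary.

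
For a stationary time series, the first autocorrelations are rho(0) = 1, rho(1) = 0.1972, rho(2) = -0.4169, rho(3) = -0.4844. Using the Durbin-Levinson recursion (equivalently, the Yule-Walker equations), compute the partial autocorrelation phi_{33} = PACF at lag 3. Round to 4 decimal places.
\phi_{33} = -0.3620

The PACF at lag k is phi_{kk}, the last component of the solution
to the Yule-Walker system G_k phi = r_k where
  (G_k)_{ij} = rho(|i - j|), (r_k)_i = rho(i), i,j = 1..k.
Equivalently, Durbin-Levinson gives phi_{kk} iteratively:
  phi_{11} = rho(1)
  phi_{kk} = [rho(k) - sum_{j=1..k-1} phi_{k-1,j} rho(k-j)]
            / [1 - sum_{j=1..k-1} phi_{k-1,j} rho(j)],
  phi_{k,j} = phi_{k-1,j} - phi_{kk} phi_{k-1,k-j},  j = 1..k-1.
Step k = 1:
  phi_11 = rho(1) = 0.1972.
Step k = 2:
  phi_22 = [rho(2) - phi_11 rho(1)] / [1 - phi_11 rho(1)] = [-0.4169 - (0.1972)(0.1972)] / [1 - (0.1972)(0.1972)]
         = -0.45578784 / 0.96111216 = -0.47423.
  Update: phi_21 = phi_11 - phi_22 phi_11 = 0.1972 - (-0.47423)(0.1972) = 0.290718.
Step k = 3:
  phi_33 = [rho(3) - phi_21 rho(2) - phi_22 rho(1)] / [1 - phi_21 rho(1) - phi_22 rho(2)]
    numerator   = -0.4844 - (0.290718)(-0.4169) - (-0.47423)(0.1972) = -0.26968156
    denominator = 1 - (0.290718)(0.1972) - (-0.47423)(-0.4169) = 0.74496407
  phi_33 = -0.26968156 / 0.74496407 = -0.362.
Therefore phi_{33} = -0.3620.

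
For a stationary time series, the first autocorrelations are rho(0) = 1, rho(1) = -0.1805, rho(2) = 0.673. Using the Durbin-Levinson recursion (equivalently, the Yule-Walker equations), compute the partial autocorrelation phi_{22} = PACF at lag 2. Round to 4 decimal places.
\phi_{22} = 0.6620

The PACF at lag k is phi_{kk}, the last component of the solution
to the Yule-Walker system G_k phi = r_k where
  (G_k)_{ij} = rho(|i - j|), (r_k)_i = rho(i), i,j = 1..k.
Equivalently, Durbin-Levinson gives phi_{kk} iteratively:
  phi_{11} = rho(1)
  phi_{kk} = [rho(k) - sum_{j=1..k-1} phi_{k-1,j} rho(k-j)]
            / [1 - sum_{j=1..k-1} phi_{k-1,j} rho(j)],
  phi_{k,j} = phi_{k-1,j} - phi_{kk} phi_{k-1,k-j},  j = 1..k-1.
Step k = 1:
  phi_11 = rho(1) = -0.1805.
Step k = 2:
  phi_22 = [rho(2) - phi_11 rho(1)] / [1 - phi_11 rho(1)] = [0.673 - (-0.1805)(-0.1805)] / [1 - (-0.1805)(-0.1805)]
         = 0.64041975 / 0.96741975 = 0.662.
Therefore phi_{22} = 0.6620.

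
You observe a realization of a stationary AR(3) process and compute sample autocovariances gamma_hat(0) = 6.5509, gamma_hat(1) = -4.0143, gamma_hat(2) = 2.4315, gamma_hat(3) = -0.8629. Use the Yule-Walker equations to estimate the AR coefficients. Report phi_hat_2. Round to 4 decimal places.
\hat\phi_{2} = 0.0850

The Yule-Walker equations for an AR(p) process read, in matrix form,
  Gamma_p phi = r_p,   with   (Gamma_p)_{ij} = gamma(|i - j|),
                       (r_p)_i = gamma(i),   i,j = 1..p.
Substitute the sample gammas (Toeplitz matrix and right-hand side of size 3):
  Gamma_p = [[6.5509, -4.0143, 2.4315], [-4.0143, 6.5509, -4.0143], [2.4315, -4.0143, 6.5509]]
  r_p     = [-4.0143, 2.4315, -0.8629]
Written out (R1..R3):
  (R1) 6.5509 phi_1 - 4.0143 phi_2 + 2.4315 phi_3 = -4.0143
  (R2) -4.0143 phi_1 + 6.5509 phi_2 - 4.0143 phi_3 = 2.4315
  (R3) 2.4315 phi_1 - 4.0143 phi_2 + 6.5509 phi_3 = -0.8629
Gaussian elimination:
  R2 <- R2 - (-4.0143/6.5509) R1 = R2 - (-0.612786) R1:  4.090993 phi_2 - 2.524311 phi_3 = -0.028407
  R3 <- R3 - (2.4315/6.5509) R1 = R3 - (0.37117) R1:  -2.524311 phi_2 + 5.648399 phi_3 = 0.627089
  R3 <- R3 - (-2.524311/4.090993) R2 = R3 - (-0.617041) R2:  4.090796 phi_3 = 0.609561
Back-substitution:
  phi_hat_3 = 0.609561 / 4.090796 = 0.149008
  phi_hat_2 = (-0.028407 - (-2.524311)(0.149008)) / 4.090993 = 0.085
  phi_hat_1 = (-4.0143 - (-4.0143)(0.085) - (2.4315)(0.149008)) / 6.5509 = -0.616006
So phi_hat = [-0.6160, 0.0850, 0.1490].
Therefore phi_hat_2 = 0.0850.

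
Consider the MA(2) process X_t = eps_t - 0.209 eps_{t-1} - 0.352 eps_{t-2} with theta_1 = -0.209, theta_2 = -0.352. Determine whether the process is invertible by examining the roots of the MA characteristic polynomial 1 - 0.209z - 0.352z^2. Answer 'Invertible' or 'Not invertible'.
\text{Invertible}

The MA(q) characteristic polynomial is P(z) = 1 - 0.209z - 0.352z^2.
Invertibility requires all roots to lie outside the unit circle, i.e. |z| > 1 for every root.
Set 1 + (-0.209) z + (-0.352) z^2 = 0, i.e. a z^2 + b z + c = 0 with a = -0.352, b = -0.209, c = 1.
Discriminant D = b^2 - 4ac = (-0.209)^2 - 4*(-0.352)*1 = 0.043681 - (-1.408) = 1.451681.
D >= 0, so the roots are real: z = (-b +/- sqrt(D)) / (2a) = (0.209 +/- 1.204857) / (-0.704).
  z_1 = (0.209 + 1.204857) / (-0.704) = -2.0083,   |z_1| = 2.0083.
  z_2 = (0.209 - 1.204857) / (-0.704) = 1.4146,   |z_2| = 1.4146.
Moduli of all roots: 2.0083, 1.4146.
All moduli strictly greater than 1? Yes.
Verdict: Invertible.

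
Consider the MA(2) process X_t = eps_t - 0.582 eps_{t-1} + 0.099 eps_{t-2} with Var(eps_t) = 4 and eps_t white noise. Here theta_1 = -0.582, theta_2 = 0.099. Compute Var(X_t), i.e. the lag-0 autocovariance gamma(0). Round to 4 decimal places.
\gamma(0) = 5.3941

For an MA(q) process X_t = eps_t + sum_i theta_i eps_{t-i} with
Var(eps_t) = sigma^2, the variance is
  gamma(0) = sigma^2 * (1 + sum_i theta_i^2).
  sum_i theta_i^2 = (-0.582)^2 + (0.099)^2 = 0.338724 + 0.009801 = 0.348525.
  gamma(0) = 4 * (1 + 0.348525) = 4 * 1.348525 = 5.3941.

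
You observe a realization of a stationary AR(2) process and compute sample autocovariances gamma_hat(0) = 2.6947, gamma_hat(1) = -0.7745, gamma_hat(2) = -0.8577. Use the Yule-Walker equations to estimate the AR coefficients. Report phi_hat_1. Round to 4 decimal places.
\hat\phi_{1} = -0.4130

The Yule-Walker equations for an AR(p) process read, in matrix form,
  Gamma_p phi = r_p,   with   (Gamma_p)_{ij} = gamma(|i - j|),
                       (r_p)_i = gamma(i),   i,j = 1..p.
Substitute the sample gammas (Toeplitz matrix and right-hand side of size 2):
  Gamma_p = [[2.6947, -0.7745], [-0.7745, 2.6947]]
  r_p     = [-0.7745, -0.8577]
Written out:
  2.6947 phi_1 - 0.7745 phi_2 = -0.7745
  -0.7745 phi_1 + 2.6947 phi_2 = -0.8577
Solve by Cramer's rule:
  det = gamma(0)^2 - gamma(1)^2 = (2.6947)^2 - (-0.7745)^2 = 7.26140809 - 0.59985025 = 6.66155784
  phi_hat_1 = [gamma(1) gamma(0) - gamma(1) gamma(2)] / det = [(-0.7745)(2.6947) - (-0.7745)(-0.8577)] / 6.66155784 = -2.7513338 / 6.66155784 = -0.413
  phi_hat_2 = [gamma(0) gamma(2) - gamma(1)^2] / det = [(2.6947)(-0.8577) - (-0.7745)^2] / 6.66155784 = -2.91109444 / 6.66155784 = -0.437
So phi_hat = [-0.4130, -0.4370].
Therefore phi_hat_1 = -0.4130.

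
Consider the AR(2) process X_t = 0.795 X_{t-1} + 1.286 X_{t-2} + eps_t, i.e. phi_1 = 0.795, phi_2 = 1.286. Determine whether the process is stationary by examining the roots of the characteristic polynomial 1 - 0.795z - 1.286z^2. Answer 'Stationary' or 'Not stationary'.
\text{Not stationary}

The AR(p) characteristic polynomial is P(z) = 1 - 0.795z - 1.286z^2.
Stationarity requires all roots to lie outside the unit circle, i.e. |z| > 1 for every root.
Set 1 + (-0.795) z + (-1.286) z^2 = 0, i.e. a z^2 + b z + c = 0 with a = -1.286, b = -0.795, c = 1.
Discriminant D = b^2 - 4ac = (-0.795)^2 - 4*(-1.286)*1 = 0.632025 - (-5.144) = 5.776025.
D >= 0, so the roots are real: z = (-b +/- sqrt(D)) / (2a) = (0.795 +/- 2.403336) / (-2.572).
  z_1 = (0.795 + 2.403336) / (-2.572) = -1.2435,   |z_1| = 1.2435.
  z_2 = (0.795 - 2.403336) / (-2.572) = 0.6253,   |z_2| = 0.6253.
Moduli of all roots: 1.2435, 0.6253.
All moduli strictly greater than 1? No.
Verdict: Not stationary.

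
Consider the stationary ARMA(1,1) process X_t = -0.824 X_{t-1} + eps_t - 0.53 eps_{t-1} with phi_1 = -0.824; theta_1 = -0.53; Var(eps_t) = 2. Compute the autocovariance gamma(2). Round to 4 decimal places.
\gamma(2) = 9.9864

Multiply the model equation by X_{t-k} and take expectations. With theta_0 = psi_0 = 1 and psi_j the MA(infinity) weights, this gives
  gamma(k) - sum_i phi_i gamma(k-i) = c_k,
  c_k = sigma^2 * sum_{j=k..q} theta_j psi_{j-k}   (c_k = 0 for k > q),
using gamma(-m) = gamma(m).
psi-weights needed (psi_j = theta_j + sum_i phi_i psi_{j-i}):
  psi_1 = theta_1 + phi_1 = -0.53 + (-0.824) = -1.354
Right-hand sides:
  c_0 = sigma^2 (1 + theta_1 psi_1) = 2 * (1 + (-0.53)(-1.354)) = 2 * 1.71762 = 3.43524
  c_1 = sigma^2 theta_1 = 2 * (-0.53) = -1.06
  c_2 = 0
Equations for k = 0 and k = 1 (AR order 1):
  gamma(0) = phi_1 gamma(1) + c_0
  gamma(1) = phi_1 gamma(0) + c_1
Substituting the second into the first: gamma(0) (1 - phi_1^2) = c_0 + phi_1 c_1, so
  gamma(0) = (c_0 + phi_1 c_1) / (1 - phi_1^2) = (3.43524 + (-0.824)(-1.06)) / (1 - (-0.824)^2) = 4.30868 / 0.321024 = 13.421676.
  gamma(1) = phi_1 gamma(0) + c_1 = (-0.824)(13.421676) + (-1.06) = -12.119461.
For k = 2 (> q): gamma(2) = phi_1 gamma(1) = (-0.824)(-12.119461) = 9.986436.
Therefore gamma(2) = 9.9864 (to 4 decimal places).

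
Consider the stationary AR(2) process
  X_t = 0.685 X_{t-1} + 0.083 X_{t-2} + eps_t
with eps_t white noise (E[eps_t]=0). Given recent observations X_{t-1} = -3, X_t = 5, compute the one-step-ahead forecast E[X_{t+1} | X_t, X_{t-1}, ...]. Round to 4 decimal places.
E[X_{t+1} \mid \mathcal F_t] = 3.1760

For an AR(p) model X_t = c + sum_i phi_i X_{t-i} + eps_t, the
one-step-ahead conditional mean is
  E[X_{t+1} | X_t, ...] = c + sum_i phi_i X_{t+1-i}.
Substitute known values:
  E[X_{t+1} | ...] = (0.685) * (5) + (0.083) * (-3)
                   = 3.1760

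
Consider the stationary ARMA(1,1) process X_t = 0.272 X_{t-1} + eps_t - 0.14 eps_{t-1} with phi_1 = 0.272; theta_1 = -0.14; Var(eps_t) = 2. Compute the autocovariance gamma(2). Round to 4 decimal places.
\gamma(2) = 0.0746

Multiply the model equation by X_{t-k} and take expectations. With theta_0 = psi_0 = 1 and psi_j the MA(infinity) weights, this gives
  gamma(k) - sum_i phi_i gamma(k-i) = c_k,
  c_k = sigma^2 * sum_{j=k..q} theta_j psi_{j-k}   (c_k = 0 for k > q),
using gamma(-m) = gamma(m).
psi-weights needed (psi_j = theta_j + sum_i phi_i psi_{j-i}):
  psi_1 = theta_1 + phi_1 = -0.14 + (0.272) = 0.132
Right-hand sides:
  c_0 = sigma^2 (1 + theta_1 psi_1) = 2 * (1 + (-0.14)(0.132)) = 2 * 0.98152 = 1.96304
  c_1 = sigma^2 theta_1 = 2 * (-0.14) = -0.28
  c_2 = 0
Equations for k = 0 and k = 1 (AR order 1):
  gamma(0) = phi_1 gamma(1) + c_0
  gamma(1) = phi_1 gamma(0) + c_1
Substituting the second into the first: gamma(0) (1 - phi_1^2) = c_0 + phi_1 c_1, so
  gamma(0) = (c_0 + phi_1 c_1) / (1 - phi_1^2) = (1.96304 + (0.272)(-0.28)) / (1 - (0.272)^2) = 1.88688 / 0.926016 = 2.037632.
  gamma(1) = phi_1 gamma(0) + c_1 = (0.272)(2.037632) + (-0.28) = 0.274236.
For k = 2 (> q): gamma(2) = phi_1 gamma(1) = (0.272)(0.274236) = 0.074592.
Therefore gamma(2) = 0.0746 (to 4 decimal places).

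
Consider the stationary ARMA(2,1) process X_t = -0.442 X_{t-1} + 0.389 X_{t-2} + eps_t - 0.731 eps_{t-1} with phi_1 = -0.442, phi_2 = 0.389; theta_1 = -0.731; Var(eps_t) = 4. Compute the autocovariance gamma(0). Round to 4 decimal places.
\gamma(0) = 25.6280

Multiply the model equation by X_{t-k} and take expectations. With theta_0 = psi_0 = 1 and psi_j the MA(infinity) weights, this gives
  gamma(k) - sum_i phi_i gamma(k-i) = c_k,
  c_k = sigma^2 * sum_{j=k..q} theta_j psi_{j-k}   (c_k = 0 for k > q),
using gamma(-m) = gamma(m).
psi-weights needed (psi_j = theta_j + sum_i phi_i psi_{j-i}):
  psi_1 = theta_1 + phi_1 = -0.731 + (-0.442) = -1.173
Right-hand sides:
  c_0 = sigma^2 (1 + theta_1 psi_1) = 4 * (1 + (-0.731)(-1.173)) = 4 * 1.857463 = 7.429852
  c_1 = sigma^2 theta_1 = 4 * (-0.731) = -2.924
  c_2 = 0
Equations for k = 0, 1, 2 (AR order 2, c_2 = 0):
  (E0) gamma(0) = phi_1 gamma(1) + phi_2 gamma(2) + c_0
  (E1) gamma(1) = phi_1 gamma(0) + phi_2 gamma(1) + c_1
  (E2) gamma(2) = phi_1 gamma(1) + phi_2 gamma(0)
From (E1): gamma(1) = A gamma(0) + B with
  A = phi_1 / (1 - phi_2) = -0.442 / 0.611 = -0.723404,   B = c_1 / (1 - phi_2) = -2.924 / 0.611 = -4.785597.
Insert (E2) into (E0): gamma(0) (1 - phi_2^2) = phi_1 (1 + phi_2) gamma(1) + c_0.
  phi_1 (1 + phi_2) = (-0.442)(1.389) = -0.613938,   1 - phi_2^2 = 0.848679.
Replace gamma(1) by A gamma(0) + B and collect gamma(0):
  gamma(0) [0.848679 - (-0.613938)(-0.723404)] = (-0.613938)(-4.785597) + 7.429852
  gamma(0) * 0.404554 = 10.367912
  gamma(0) = 10.367912 / 0.404554 = 25.628028.
Therefore gamma(0) = 25.6280 (to 4 decimal places).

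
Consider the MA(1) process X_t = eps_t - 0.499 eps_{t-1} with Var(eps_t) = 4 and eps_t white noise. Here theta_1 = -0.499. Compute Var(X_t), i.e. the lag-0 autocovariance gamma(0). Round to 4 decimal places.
\gamma(0) = 4.9960

For an MA(q) process X_t = eps_t + sum_i theta_i eps_{t-i} with
Var(eps_t) = sigma^2, the variance is
  gamma(0) = sigma^2 * (1 + sum_i theta_i^2).
  sum_i theta_i^2 = (-0.499)^2 = 0.249001.
  gamma(0) = 4 * (1 + 0.249001) = 4 * 1.249001 = 4.996004, which rounds to 4.9960.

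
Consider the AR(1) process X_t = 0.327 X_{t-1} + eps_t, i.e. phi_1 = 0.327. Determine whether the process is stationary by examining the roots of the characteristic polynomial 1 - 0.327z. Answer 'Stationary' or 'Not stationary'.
\text{Stationary}

The AR(p) characteristic polynomial is P(z) = 1 - 0.327z.
Stationarity requires all roots to lie outside the unit circle, i.e. |z| > 1 for every root.
This is linear in z: 1 + (-0.327) z = 0  =>  z = -1/(-0.327) = 3.058104,  |z| = 3.058104.
Moduli of all roots: 3.0581.
All moduli strictly greater than 1? Yes.
Verdict: Stationary.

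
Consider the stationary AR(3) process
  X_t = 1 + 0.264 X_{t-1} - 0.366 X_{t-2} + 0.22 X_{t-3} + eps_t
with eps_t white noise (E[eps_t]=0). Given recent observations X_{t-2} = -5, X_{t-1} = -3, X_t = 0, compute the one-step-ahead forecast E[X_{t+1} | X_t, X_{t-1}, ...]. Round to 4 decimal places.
E[X_{t+1} \mid \mathcal F_t] = 0.9980

For an AR(p) model X_t = c + sum_i phi_i X_{t-i} + eps_t, the
one-step-ahead conditional mean is
  E[X_{t+1} | X_t, ...] = c + sum_i phi_i X_{t+1-i}.
Substitute known values:
  E[X_{t+1} | ...] = 1 + (0.264) * (0) + (-0.366) * (-3) + (0.22) * (-5)
                   = 0.9980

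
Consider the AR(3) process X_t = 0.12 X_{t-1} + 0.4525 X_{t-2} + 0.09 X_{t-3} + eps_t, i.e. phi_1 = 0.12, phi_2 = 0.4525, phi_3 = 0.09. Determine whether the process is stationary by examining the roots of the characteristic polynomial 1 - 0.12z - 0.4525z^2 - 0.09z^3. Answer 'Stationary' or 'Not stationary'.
\text{Stationary}

The AR(p) characteristic polynomial is P(z) = 1 - 0.12z - 0.4525z^2 - 0.09z^3.
Stationarity requires all roots to lie outside the unit circle, i.e. |z| > 1 for every root.
Degree 3: look for a simple real root z0 first, then factor out (1 - z/z0) and solve the remaining quadratic.
Testing z0 = -4: P(-4) = 1 + (-0.12)(-4) + (-0.4525)(-4)^2 + (-0.09)(-4)^3
  = 1 + (0.48) + (-7.24) + (5.76) = 0.  So z_0 = -4 is a root, |z_0| = 4.
Divide out the factor (1 + 0.25 z) = (1 - z/z0) (since 1/z0 = -0.25):
  P(z) = (1 + 0.25 z)(1 + (-0.37) z + (-0.36) z^2)
  [check: z-coef -0.37 - (-0.25) = -0.12; z^2-coef -0.36 - (-0.25)(-0.37) = -0.4525; z^3-coef -(-0.25)(-0.36) = -0.09.]
Remaining roots from the quadratic factor 1 + (-0.37) z + (-0.36) z^2:
  Set 1 + (-0.37) z + (-0.36) z^2 = 0, i.e. a z^2 + b z + c = 0 with a = -0.36, b = -0.37, c = 1.
  Discriminant D = b^2 - 4ac = (-0.37)^2 - 4*(-0.36)*1 = 0.1369 - (-1.44) = 1.5769.
  D >= 0, so the roots are real: z = (-b +/- sqrt(D)) / (2a) = (0.37 +/- 1.255747) / (-0.72).
    z_1 = (0.37 + 1.255747) / (-0.72) = -2.258,   |z_1| = 2.258.
    z_2 = (0.37 - 1.255747) / (-0.72) = 1.2302,   |z_2| = 1.2302.
Moduli of all roots: 4.0000, 2.2580, 1.2302.
All moduli strictly greater than 1? Yes.
Verdict: Stationary.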